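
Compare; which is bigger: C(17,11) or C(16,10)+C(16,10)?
C(16,10)+C(16,10)

C(17,11)=12,376; C(16,10)+C(16,10)=8,008+8,008=16,016.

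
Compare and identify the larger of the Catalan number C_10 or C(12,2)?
C_10

Reasoning: C_10 = C(20,10)/(10+1) = 184,756/11 = 16,796; C(12,2) = 66.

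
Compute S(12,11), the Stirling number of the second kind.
66

Using the Stirling recurrence: S(n,k) = k·S(n-1,k) + S(n-1,k-1)
S(12,11) = 11·S(11,11) + S(11,10)
         = 11·1 + 55
         = 11 + 55
         = 66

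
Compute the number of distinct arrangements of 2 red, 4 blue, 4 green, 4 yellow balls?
3,153,150

Solution: Multinomial: 14!/(2! × 4! × 4! × 4!) = 3,153,150.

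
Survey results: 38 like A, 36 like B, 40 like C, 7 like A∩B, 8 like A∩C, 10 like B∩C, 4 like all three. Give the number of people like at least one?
93

Reasoning: |A∪B∪C| = 38+36+40-7-8-10+4 = 93.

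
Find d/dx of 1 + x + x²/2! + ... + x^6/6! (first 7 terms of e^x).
1 + x + x²/2! + ... + x^5/5!
Differentiating term by term gives the first 6 terms of e^x.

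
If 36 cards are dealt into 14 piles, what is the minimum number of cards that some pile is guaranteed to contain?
Pigeonhole: ⌈36/14⌉ = 3.

Answer: 3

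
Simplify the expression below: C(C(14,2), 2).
C(14,2) = 91, then C(91, 2) = 4,095.
Final answer: 4,095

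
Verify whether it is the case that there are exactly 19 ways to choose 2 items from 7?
False

Reasoning: C(7,2) = 21 ≠ 19.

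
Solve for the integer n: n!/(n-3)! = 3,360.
16

Explanation: n!/(n-3)! = n×(n-1)×(n-2), a product of 3 consecutive integers ≈ (n−1)^3. 3,360^(1/3) + 1 ≈ 16.0; check n = 16: 16×15×14 = 3,360 ✓. So n = 16.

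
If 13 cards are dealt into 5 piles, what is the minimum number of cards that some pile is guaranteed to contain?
Pigeonhole: ⌈13/5⌉ = 3.

Answer: 3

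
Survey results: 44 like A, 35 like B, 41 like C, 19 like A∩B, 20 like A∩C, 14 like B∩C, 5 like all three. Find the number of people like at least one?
72

Working:
|A∪B∪C| = 44+35+41-19-20-14+5 = 72.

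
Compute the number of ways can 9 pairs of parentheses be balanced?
4,862

Solution: Using the Catalan number formula: C_n = C(2n, n) / (n+1)
C_9 = C(18, 9) / (9+1)
     = 48620 / 10
     = 4,862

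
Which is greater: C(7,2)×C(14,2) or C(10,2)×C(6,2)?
C(7,2)×C(14,2)=1,911, C(10,2)×C(6,2)=675.
Final answer: C(7,2)×C(14,2)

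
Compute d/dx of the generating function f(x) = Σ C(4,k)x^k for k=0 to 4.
Σ k·C(4,k)x^(k-1) for k=1 to 4

Working:
Term-by-term differentiation gives Σ k·C(4,k)x^{k-1} for k=1 to 4.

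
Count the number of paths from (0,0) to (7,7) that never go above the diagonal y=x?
429

Solution: Counted by the Catalan number C_7: C_7 = C(14,7)/(7+1) = 3,432/8 = 429.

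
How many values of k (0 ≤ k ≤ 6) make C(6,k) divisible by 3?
4

Checking C(6,k) mod 3 for k = 0..6: divisible at k = 1, 2, 4, 5. That's 4 values.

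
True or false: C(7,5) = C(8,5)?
False

Working:
LHS = C(7,5) = 21; RHS = C(8,5) = 56. 21 ≠ 56, so the statement does not hold.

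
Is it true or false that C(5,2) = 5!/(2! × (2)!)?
False

Reasoning: The correct denominator is 2!×3!, giving C(5,2) = 10; the stated RHS is 5!/(2!×2!) = 30 ≠ 10, so the statement does not hold.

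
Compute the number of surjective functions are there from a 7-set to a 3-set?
1,806
Onto functions = 3! × S(7,3)
First compute S(7,3) via recurrence:
Using the Stirling recurrence: S(n,k) = k·S(n-1,k) + S(n-1,k-1)
S(7,3) = 3·S(6,3) + S(6,2)
         = 3·90 + 31
         = 270 + 31
         = 301
Then: 6 × 301 = 1,806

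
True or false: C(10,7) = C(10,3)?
True

Explanation: Symmetry C(n,k) = C(n,n-k): C(10,7) = 120 and C(10,3) = 120. Both sides agree, so the statement holds.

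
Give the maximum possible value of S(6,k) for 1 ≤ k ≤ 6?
90

Reasoning: Row S(6,k) for k = 1..6 (via S(n,k) = k·S(n−1,k) + S(n−1,k−1)): 1, 31, 90, 65, 15, 1. The row is unimodal; maximum at k = 3: 90.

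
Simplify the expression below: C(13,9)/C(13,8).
5/9

Solution: C(n,k+1)/C(n,k) = (n−k)/(k+1). Here (13−8)/(8+1) = 5/9 = 5/9.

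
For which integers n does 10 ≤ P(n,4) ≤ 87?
4

Explanation: P(3,4)=0; P(4,4)=24; P(5,4)=120. So valid n = 4.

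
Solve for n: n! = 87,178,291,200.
14

Reasoning: n! is strictly increasing. 12! = 479,001,600, 13! = 6,227,020,800, 14! = 87,178,291,200 ✓. So n = 14.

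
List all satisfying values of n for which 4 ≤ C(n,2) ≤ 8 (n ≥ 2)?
C(3,2)=3; C(4,2)=6; C(5,2)=10. So valid n = 4.
Final answer: 4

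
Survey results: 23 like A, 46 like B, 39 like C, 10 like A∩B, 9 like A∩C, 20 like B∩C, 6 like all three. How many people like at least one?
75

|A∪B∪C| = 23+46+39-10-9-20+6 = 75.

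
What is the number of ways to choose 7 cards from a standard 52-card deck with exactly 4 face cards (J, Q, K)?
4,890,600

12 face cards and 40 non-face cards: C(12,4) × C(40,3) = 495 × 9,880 = 4,890,600.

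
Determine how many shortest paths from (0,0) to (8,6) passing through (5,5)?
To (5,5): C(10,5)=252. From there: C(4,3)=4. Total: 1,008.
Final answer: 1,008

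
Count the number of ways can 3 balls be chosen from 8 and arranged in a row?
336
P(8,3) = 8!/(8-3)! = 336.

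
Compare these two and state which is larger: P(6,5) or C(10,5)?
P(6,5)=720, C(10,5)=252.

Answer: P(6,5)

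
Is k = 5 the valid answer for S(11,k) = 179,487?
No

Reasoning: S(11,5) = 5·S(10,5) + S(10,4) = 5·42,525 + 34,105 = 246,730, which does not equal 179,487.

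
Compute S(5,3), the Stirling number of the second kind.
25

Reasoning: Using the Stirling recurrence: S(n,k) = k·S(n-1,k) + S(n-1,k-1)
S(5,3) = 3·S(4,3) + S(4,2)
         = 3·6 + 7
         = 18 + 7
         = 25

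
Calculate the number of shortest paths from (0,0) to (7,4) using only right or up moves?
330

Explanation: Choose 7 rights from 11 moves: C(11,7) = 330.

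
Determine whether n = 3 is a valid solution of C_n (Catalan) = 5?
Yes

Working:
C_3 = C(6,3)/(3+1) = 20/4 = 5, which equals 5.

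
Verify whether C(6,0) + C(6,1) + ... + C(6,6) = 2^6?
True

Solution: Binomial theorem with x = y = 1: Σ C(6,i) = (1+1)^6 = 2^6 = 64. The statement holds.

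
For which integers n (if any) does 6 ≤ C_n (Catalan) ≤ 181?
4, 5, 6

Explanation: C_3=5; C_4=14; C_5=42; C_6=132; C_7=429. So valid n = 4, 5, 6.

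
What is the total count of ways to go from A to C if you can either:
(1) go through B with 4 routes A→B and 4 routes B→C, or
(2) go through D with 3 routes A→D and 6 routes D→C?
34

Working:
Route via B: 4×4=16. Route via D: 3×6=18. Total: 34.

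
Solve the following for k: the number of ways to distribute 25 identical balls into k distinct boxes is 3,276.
Stars and bars: the count is C(25+k−1, k−1), increasing in k. k=2: C(26,1) = 26, k=3: C(27,2) = 351, k=4: C(28,3) = 3,276 ✓. So k = 4.

Answer: 4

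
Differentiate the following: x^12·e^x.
(12x^11 + x^12)e^x

Explanation: Product rule: d/dx[x^12]·e^x + x^12·d/dx[e^x] = 12x^{11}e^x + x^12e^x.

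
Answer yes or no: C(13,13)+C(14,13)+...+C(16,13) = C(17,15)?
No

Reasoning: Hockey stick identity gives Σ = C(17,14) = 680; RHS C(17,15) = 136.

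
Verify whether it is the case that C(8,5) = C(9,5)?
False

Solution: LHS = C(8,5) = 56; RHS = C(9,5) = 126. 56 ≠ 126, so the statement does not hold.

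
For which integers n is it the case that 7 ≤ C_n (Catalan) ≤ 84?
4, 5

Working:
C_3=5; C_4=14; C_5=42; C_6=132. So valid n = 4, 5.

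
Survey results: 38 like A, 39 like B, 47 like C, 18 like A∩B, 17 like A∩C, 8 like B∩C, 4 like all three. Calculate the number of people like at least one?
|A∪B∪C| = 38+39+47-18-17-8+4 = 85.

Answer: 85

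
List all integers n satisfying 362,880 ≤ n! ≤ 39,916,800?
9, 10, 11

Working:
n! is strictly increasing; 9! = 362,880 and 11! = 39,916,800, so valid n = 9, 10, 11.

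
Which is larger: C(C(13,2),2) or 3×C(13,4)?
C(C(13,2),2)

C(C(13,2),2)=3,003, 3×C(13,4)=2,145.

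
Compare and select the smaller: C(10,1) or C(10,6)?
C(10,1)=10, C(10,6)=210.

Answer: C(10,1)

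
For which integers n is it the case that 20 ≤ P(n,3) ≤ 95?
4, 5

Explanation: P(3,3)=6; P(4,3)=24; P(5,3)=60; P(6,3)=120. So valid n = 4, 5.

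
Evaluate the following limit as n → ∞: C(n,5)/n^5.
C(n,5) ≈ n^5/5! for large n. Limit = 1/5! = 1/120.

Answer: 1/120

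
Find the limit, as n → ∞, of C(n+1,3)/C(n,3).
1

Solution: Both numerator and denominator grow as n^3/3! for large n, so the ratio → 1.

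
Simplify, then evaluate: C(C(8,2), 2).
378
C(8,2) = 28, then C(28, 2) = 378.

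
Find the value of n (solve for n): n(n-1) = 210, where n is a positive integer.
15

n² − n − 210 = 0, so n = (1 ± √(1 + 4·210))/2 = (1 ± √841)/2 = (1 ± 29)/2, i.e. n = 15 or n = -14. Taking the positive root, n = 15 (check: 15×14 = 210).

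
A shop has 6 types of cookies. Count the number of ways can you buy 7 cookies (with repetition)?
792

Working:
Stars and bars: C(7+6-1, 7) = C(12, 7) = 792.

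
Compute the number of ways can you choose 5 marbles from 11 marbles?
462

C(11,5) = 11! / (5! × (11-5)!)
         = 11! / (5! × 6!)
         = 462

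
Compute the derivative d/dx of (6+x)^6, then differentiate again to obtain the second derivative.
First derivative: 6(6+x)^{5}. Second derivative: 6·5·(6+x)^{4} = 30(6+x)^{4}.
Final answer: 30(6+x)^4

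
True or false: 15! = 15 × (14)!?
True
By definition n! = n × (n-1)!, so 15! = 15 × 14!.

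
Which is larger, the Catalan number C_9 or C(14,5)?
C_9

C_9 = C(18,9)/(9+1) = 48,620/10 = 4,862; C(14,5) = 2,002.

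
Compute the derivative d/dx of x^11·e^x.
(11x^10 + x^11)e^x

Working:
Product rule: d/dx[x^11]·e^x + x^11·d/dx[e^x] = 11x^{10}e^x + x^11e^x.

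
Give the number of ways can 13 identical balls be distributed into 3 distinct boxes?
105

Working:
C(13+3-1, 3-1) = C(15, 2) = 105.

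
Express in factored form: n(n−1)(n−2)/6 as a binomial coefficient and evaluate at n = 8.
C(n,3); C(8,3) = 56

Solution: n(n−1)(n−2)/6 = n!/(3!(n−3)!) = C(n,3). At n = 8: C(8,3) = 56.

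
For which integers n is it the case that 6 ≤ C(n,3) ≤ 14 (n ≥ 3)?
C(4,3)=4; C(5,3)=10; C(6,3)=20. So valid n = 5.

Answer: 5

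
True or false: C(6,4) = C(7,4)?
False

Explanation: LHS = C(6,4) = 15; RHS = C(7,4) = 35. 15 ≠ 35, so the statement does not hold.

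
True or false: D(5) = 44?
True

Derangements of 5 elements: D(5) = (5-1)·[D(4) + D(3)] = 4·[9 + 2] = 44.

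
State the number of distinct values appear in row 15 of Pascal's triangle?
8
Row 15 has entries C(15,0)..C(15,15); by symmetry C(15,k)=C(15,15-k), giving 8 distinct values.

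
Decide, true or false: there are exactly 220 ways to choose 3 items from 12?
True

Working:
C(12,3) = 220.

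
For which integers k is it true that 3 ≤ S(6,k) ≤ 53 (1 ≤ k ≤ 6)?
S(6,1)=1; S(6,2)=31; S(6,3)=90; S(6,4)=65; S(6,5)=15; S(6,6)=1. So valid k = 2, 5.

Answer: 2, 5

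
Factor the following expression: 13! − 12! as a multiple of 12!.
12 × 12! = 5,748,019,200

13! − 12! = 13·12! − 12! = (13 − 1)·12! = 12 × 12! = 5,748,019,200.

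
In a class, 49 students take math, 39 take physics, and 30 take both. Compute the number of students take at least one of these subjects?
58

Explanation: |A∪B| = |A|+|B|-|A∩B| = 49+39-30 = 58.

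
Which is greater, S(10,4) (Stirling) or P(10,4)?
S(10,4)
S(10,4) = 4·S(9,4) + S(9,3) = 4·7,770 + 3,025 = 34,105; P(10,4) = 5,040.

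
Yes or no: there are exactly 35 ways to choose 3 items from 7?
Yes

C(7,3) = 35.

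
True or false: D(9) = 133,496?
True

Explanation: Derangements of 9 elements: D(9) = (9-1)·[D(8) + D(7)] = 8·[14,833 + 1,854] = 133,496.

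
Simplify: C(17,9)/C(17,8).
1
C(n,k+1)/C(n,k) = (n−k)/(k+1). Here (17−8)/(8+1) = 9/9 = 1.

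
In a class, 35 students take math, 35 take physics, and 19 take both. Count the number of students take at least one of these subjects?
|A∪B| = |A|+|B|-|A∩B| = 35+35-19 = 51.
Final answer: 51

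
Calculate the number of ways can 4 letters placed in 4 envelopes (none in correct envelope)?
9

Working:
Using D(n) = (n-1)[D(n-1) + D(n-2)]:
D(4) = (4-1) × [D(3) + D(2)]
      = 3 × [2 + 1]
      = 3 × 3
      = 9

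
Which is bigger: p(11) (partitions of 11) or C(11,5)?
C(11,5)
Pentagonal recurrence p(n) = p(n−1) + p(n−2) − p(n−5) − p(n−7) + …: p(11) = p(10) + p(9) − p(6) − p(4) = 42 + 30 − 11 − 5 = 56; C(11,5) = 462.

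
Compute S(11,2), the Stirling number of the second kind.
1,023

Working:
Using the Stirling recurrence: S(n,k) = k·S(n-1,k) + S(n-1,k-1)
S(11,2) = 2·S(10,2) + S(10,1)
         = 2·511 + 1
         = 1022 + 1
         = 1,023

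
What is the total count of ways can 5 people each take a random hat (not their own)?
44

Explanation: Using D(n) = (n-1)[D(n-1) + D(n-2)]:
D(5) = (5-1) × [D(4) + D(3)]
      = 4 × [9 + 2]
      = 4 × 11
      = 44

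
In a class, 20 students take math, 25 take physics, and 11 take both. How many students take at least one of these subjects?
34

Reasoning: |A∪B| = |A|+|B|-|A∩B| = 20+25-11 = 34.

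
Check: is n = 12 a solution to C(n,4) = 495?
C(12,4) = 12·11·10·9/4! = 11,880/24 = 495, which equals 495.

Answer: Yes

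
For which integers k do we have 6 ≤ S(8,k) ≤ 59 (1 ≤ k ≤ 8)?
7
S(8,1)=1; S(8,2)=127; S(8,3)=966; S(8,4)=1,701; S(8,5)=1,050; S(8,6)=266; S(8,7)=28; S(8,8)=1. So valid k = 7.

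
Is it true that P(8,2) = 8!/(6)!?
Permutation formula P(n,k) = n!/(n-k)!: 8!/6! = 40,320/720 = 56 = P(8,2). The statement holds.
Final answer: True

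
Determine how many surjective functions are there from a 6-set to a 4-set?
Onto functions = 4! × S(6,4)
First compute S(6,4) via recurrence:
Using the Stirling recurrence: S(n,k) = k·S(n-1,k) + S(n-1,k-1)
S(6,4) = 4·S(5,4) + S(5,3)
         = 4·10 + 25
         = 40 + 25
         = 65
Then: 24 × 65 = 1,560

Answer: 1,560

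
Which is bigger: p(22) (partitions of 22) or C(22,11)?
C(22,11)

Working:
Pentagonal recurrence p(n) = p(n−1) + p(n−2) − p(n−5) − p(n−7) + …: p(22) = p(21) + p(20) − p(17) − p(15) + p(10) + p(7) − p(0) = 792 + 627 − 297 − 176 + 42 + 15 − 1 = 1,002; C(22,11) = 705,432.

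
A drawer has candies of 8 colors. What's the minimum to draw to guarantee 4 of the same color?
25

Reasoning: Worst case: 3 of each = 24. One more: 25.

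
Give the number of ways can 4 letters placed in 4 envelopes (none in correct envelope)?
9

Explanation: Using D(n) = (n-1)[D(n-1) + D(n-2)]:
D(4) = (4-1) × [D(3) + D(2)]
      = 3 × [2 + 1]
      = 3 × 3
      = 9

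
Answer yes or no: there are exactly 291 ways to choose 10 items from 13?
No

Explanation: C(13,10) = 286 ≠ 291.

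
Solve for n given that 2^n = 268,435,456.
28

Working:
268,435,456 = 1,024 × 1,024 × 256 = 2^10 × 2^10 × 2^8 = 2^28, so n = 28.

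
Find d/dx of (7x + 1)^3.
21(7x + 1)^2

Solution: Chain rule: 3(7x+1)^{2} × 7 = 21(7x+1)^{2}.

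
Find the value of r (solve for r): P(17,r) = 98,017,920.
7
P(17,r) = 17·16·…·(17−r+1), a product of r factors. Multiplying down from 17: 17 = 17; 17·16 = 272; 17·16·15 = 4,080; 17·16·15·14 = 57,120; 17·16·15·14·13 = 742,560; 17·16·15·14·13·12 = 8,910,720; 17·16·15·14·13·12·11 = 98,017,920 ✓ (7 factors). So r = 7.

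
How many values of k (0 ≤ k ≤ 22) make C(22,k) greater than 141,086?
9
Row 22 is unimodal and symmetric about k=22/2. C(22,6)=74,613 ≤ 141,086; C(22,7)=170,544 > 141,086; by symmetry C(22,k) > 141,086 for k = 7..15. That's 15 - 7 + 1 = 9 values.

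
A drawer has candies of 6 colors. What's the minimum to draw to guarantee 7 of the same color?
37

Explanation: Worst case: 6 of each = 36. One more: 37.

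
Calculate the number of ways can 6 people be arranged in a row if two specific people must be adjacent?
240

Working:
Treat pair as unit: (6-1)! arrangements × 2 internal orders = 240.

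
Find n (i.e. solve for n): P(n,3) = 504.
9

Explanation: P(n,3) = n(n−1)(n−2) is increasing in n; n(n−1)(n−2) ≈ (n−1)^3 = 504 gives n ≈ 9.0. Check: P(7,3) = 210, P(8,3) = 336, P(9,3) = 504 ✓. So n = 9.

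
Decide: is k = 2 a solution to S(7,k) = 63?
S(7,2) = 2·S(6,2) + S(6,1) = 2·31 + 1 = 63, which equals 63.

Answer: Yes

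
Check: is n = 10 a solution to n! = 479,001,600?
No

Solution: 10! = 10·9! = 10·362,880 = 3,628,800, which does not equal 479,001,600.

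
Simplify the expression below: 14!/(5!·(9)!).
2,002

Explanation: This is C(14,5) = 2,002.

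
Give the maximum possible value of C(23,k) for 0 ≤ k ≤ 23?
Maximum at k = 11 or k = 12: C(23,11) = 1,352,078.

Answer: 1,352,078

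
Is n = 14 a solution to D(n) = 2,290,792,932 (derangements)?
No

Reasoning: D(14) = (14-1)·[D(13) + D(12)] = 13·[2,290,792,932 + 176,214,841] = 32,071,101,049, which does not equal 2,290,792,932.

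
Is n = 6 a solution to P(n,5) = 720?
Yes

P(6,5) = 6·5·4·3·2 = 720, which equals 720.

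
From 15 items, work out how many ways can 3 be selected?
C(15,3) = 15! / (3! × (15-3)!)
         = 15! / (3! × 12!)
         = 455

Answer: 455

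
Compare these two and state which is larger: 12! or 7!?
12!
12!=479,001,600, 7!=5,040. 12! > 7!.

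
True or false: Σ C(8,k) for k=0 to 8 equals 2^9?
Binomial theorem: Σ C(8,k) = (1+1)^8 = 2^8 = 256; RHS 2^9 = 512.
Final answer: False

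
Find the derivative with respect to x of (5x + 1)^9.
45(5x + 1)^8

Chain rule: 9(5x+1)^{8} × 5 = 45(5x+1)^{8}.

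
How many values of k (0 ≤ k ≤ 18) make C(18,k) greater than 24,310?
5

Reasoning: Row 18 is unimodal and symmetric about k=18/2. C(18,6)=18,564 ≤ 24,310; C(18,7)=31,824 > 24,310; by symmetry C(18,k) > 24,310 for k = 7..11. That's 11 - 7 + 1 = 5 values.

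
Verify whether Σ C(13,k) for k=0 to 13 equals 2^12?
Binomial theorem: Σ C(13,k) = (1+1)^13 = 2^13 = 8,192; RHS 2^12 = 4,096.

Answer: False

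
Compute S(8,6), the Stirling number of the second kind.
266

Working:
Using the Stirling recurrence: S(n,k) = k·S(n-1,k) + S(n-1,k-1)
S(8,6) = 6·S(7,6) + S(7,5)
         = 6·21 + 140
         = 126 + 140
         = 266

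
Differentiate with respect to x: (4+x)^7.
Using the power rule: d/dx (4+x)^7 = 7(4+x)^{6}.

Answer: 7(4+x)^6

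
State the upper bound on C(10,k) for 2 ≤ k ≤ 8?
252

Working:
C(10,k) is maximised at the centre of the row: C(10,5) = 252.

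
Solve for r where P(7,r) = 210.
3
P(7,r) = 7·6·…·(7−r+1), a product of r factors. Multiplying down from 7: 7 = 7; 7·6 = 42; 7·6·5 = 210 ✓ (3 factors). So r = 3.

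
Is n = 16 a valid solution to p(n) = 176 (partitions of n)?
No

Explanation: Pentagonal recurrence p(n) = p(n−1) + p(n−2) − p(n−5) − p(n−7) + …: p(16) = p(15) + p(14) − p(11) − p(9) + p(4) + p(1) = 176 + 135 − 56 − 30 + 5 + 1 = 231, which does not equal 176.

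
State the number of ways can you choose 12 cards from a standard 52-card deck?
206,379,406,870

C(52,12) = 206,379,406,870.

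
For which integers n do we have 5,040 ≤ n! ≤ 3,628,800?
7, 8, 9, 10
n! is strictly increasing; 7! = 5,040 and 10! = 3,628,800, so valid n = 7, 8, 9, 10.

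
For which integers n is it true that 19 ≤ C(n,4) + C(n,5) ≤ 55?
6

Explanation: C(5,4)+C(5,5)=6; C(6,4)+C(6,5)=21; C(7,4)+C(7,5)=56. So valid n = 6.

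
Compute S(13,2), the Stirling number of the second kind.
Using the Stirling recurrence: S(n,k) = k·S(n-1,k) + S(n-1,k-1)
S(13,2) = 2·S(12,2) + S(12,1)
         = 2·2047 + 1
         = 4094 + 1
         = 4,095
Final answer: 4,095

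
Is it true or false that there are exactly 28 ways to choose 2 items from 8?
C(8,2) = 28.

Answer: True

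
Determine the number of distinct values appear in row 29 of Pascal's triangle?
15

Reasoning: Row 29 has entries C(29,0)..C(29,29); by symmetry C(29,k)=C(29,29-k), giving 15 distinct values.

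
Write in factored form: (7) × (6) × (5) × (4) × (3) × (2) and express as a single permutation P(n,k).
Product of 6 consecutive descending integers starting at 7: P(7,6) = 7!/1! = 5,040.
Final answer: P(7,6) = 7!/(1)!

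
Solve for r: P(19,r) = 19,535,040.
P(19,r) = 19·18·…·(19−r+1), a product of r factors. Multiplying down from 19: 19 = 19; 19·18 = 342; 19·18·17 = 5,814; 19·18·17·16 = 93,024; 19·18·17·16·15 = 1,395,360; 19·18·17·16·15·14 = 19,535,040 ✓ (6 factors). So r = 6.
Final answer: 6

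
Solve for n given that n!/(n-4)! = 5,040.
10

Working:
n!/(n-4)! = n×(n-1)×(n-2)×(n-3), a product of 4 consecutive integers ≈ (n−1.5)^4. 5,040^(1/4) + 1.5 ≈ 9.9; check n = 10: 10×9×8×7 = 5,040 ✓. So n = 10.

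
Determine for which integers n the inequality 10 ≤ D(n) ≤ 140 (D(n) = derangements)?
5

Working:
Using D(n) = (n−1)[D(n−1) + D(n−2)] with D(1)=0, D(2)=1: D(4)=9; D(5)=44; D(6)=265. So valid n = 5.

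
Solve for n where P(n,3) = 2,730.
15

Solution: P(n,3) = n(n−1)(n−2) is increasing in n; n(n−1)(n−2) ≈ (n−1)^3 = 2,730 gives n ≈ 15.0. Check: P(13,3) = 1,716, P(14,3) = 2,184, P(15,3) = 2,730 ✓. So n = 15.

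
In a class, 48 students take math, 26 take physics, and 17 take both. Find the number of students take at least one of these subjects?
|A∪B| = |A|+|B|-|A∩B| = 48+26-17 = 57.

Answer: 57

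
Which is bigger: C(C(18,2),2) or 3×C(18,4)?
C(C(18,2),2)

Explanation: C(C(18,2),2)=11,628, 3×C(18,4)=9,180.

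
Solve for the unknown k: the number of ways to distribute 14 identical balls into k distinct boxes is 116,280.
8

Solution: Stars and bars: the count is C(14+k−1, k−1), increasing in k. k=6: C(19,5) = 11,628, k=7: C(20,6) = 38,760, k=8: C(21,7) = 116,280 ✓. So k = 8.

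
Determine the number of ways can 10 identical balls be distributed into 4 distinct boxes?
C(10+4-1, 4-1) = C(13, 3) = 286.

Answer: 286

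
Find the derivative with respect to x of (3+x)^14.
Using the power rule: d/dx (3+x)^14 = 14(3+x)^{13}.

Answer: 14(3+x)^13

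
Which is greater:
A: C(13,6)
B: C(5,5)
A=C(13,6)=1,716, B=C(5,5)=1.

Answer: A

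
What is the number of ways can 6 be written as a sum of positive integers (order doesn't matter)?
11

Pentagonal recurrence p(n) = p(n−1) + p(n−2) − p(n−5) − p(n−7) + …: p(6) = p(5) + p(4) − p(1) = 7 + 5 − 1 = 11.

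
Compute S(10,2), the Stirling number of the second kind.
511
Using the Stirling recurrence: S(n,k) = k·S(n-1,k) + S(n-1,k-1)
S(10,2) = 2·S(9,2) + S(9,1)
         = 2·255 + 1
         = 510 + 1
         = 511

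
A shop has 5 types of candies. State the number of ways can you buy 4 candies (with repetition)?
70

Stars and bars: C(4+5-1, 4) = C(8, 4) = 70.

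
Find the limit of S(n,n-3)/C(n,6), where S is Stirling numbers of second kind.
15

Solution: The leading term of S(n,n-3) as a polynomial in n is (5)!!·C(n,6), so the ratio → (5)!! = 15.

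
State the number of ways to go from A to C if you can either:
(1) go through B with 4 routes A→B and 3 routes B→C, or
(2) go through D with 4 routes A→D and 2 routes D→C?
Route via B: 4×3=12. Route via D: 4×2=8. Total: 20.
Final answer: 20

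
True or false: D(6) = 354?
False

Derangements of 6 elements: D(6) = (6-1)·[D(5) + D(4)] = 5·[44 + 9] = 265.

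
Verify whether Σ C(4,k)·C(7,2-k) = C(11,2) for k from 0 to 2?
True

Solution: Vandermonde's identity gives C(11,2) = 55; RHS C(11,2) = 55.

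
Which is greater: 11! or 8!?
11!=39,916,800, 8!=40,320. 11! > 8!.
Final answer: 11!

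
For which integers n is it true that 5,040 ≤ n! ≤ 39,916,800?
7, 8, 9, 10, 11
n! is strictly increasing; 7! = 5,040 and 11! = 39,916,800, so valid n = 7, 8, 9, 10, 11.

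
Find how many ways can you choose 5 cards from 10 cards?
252

C(10,5) = 10! / (5! × (10-5)!)
         = 10! / (5! × 5!)
         = 252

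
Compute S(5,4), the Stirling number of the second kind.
10

Reasoning: Using the Stirling recurrence: S(n,k) = k·S(n-1,k) + S(n-1,k-1)
S(5,4) = 4·S(4,4) + S(4,3)
         = 4·1 + 6
         = 4 + 6
         = 10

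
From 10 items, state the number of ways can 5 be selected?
C(10,5) = 10! / (5! × (10-5)!)
         = 10! / (5! × 5!)
         = 252
Final answer: 252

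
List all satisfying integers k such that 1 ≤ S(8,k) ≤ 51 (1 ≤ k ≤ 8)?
1, 7, 8
S(8,1)=1; S(8,2)=127; S(8,3)=966; S(8,4)=1,701; S(8,5)=1,050; S(8,6)=266; S(8,7)=28; S(8,8)=1. So valid k = 1, 7, 8.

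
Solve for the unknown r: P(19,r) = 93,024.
4

Reasoning: P(19,r) = 19·18·…·(19−r+1), a product of r factors. Multiplying down from 19: 19 = 19; 19·18 = 342; 19·18·17 = 5,814; 19·18·17·16 = 93,024 ✓ (4 factors). So r = 4.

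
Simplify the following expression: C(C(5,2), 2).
45

C(5,2) = 10, then C(10, 2) = 45.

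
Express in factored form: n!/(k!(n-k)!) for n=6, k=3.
C(6,3) = 20

Explanation: This is the binomial coefficient C(6,3) = 20.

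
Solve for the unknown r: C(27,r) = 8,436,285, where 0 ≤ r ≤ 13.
10

Explanation: C(27,r) is increasing for 0 ≤ r ≤ 13. Stepping up (C(27,r+1) = C(27,r)·(27−r)/(r+1)): C(27,1) = 27, C(27,2) = 351, C(27,3) = 2,925, C(27,4) = 17,550, C(27,5) = 80,730, C(27,6) = 296,010, C(27,7) = 888,030, C(27,8) = 2,220,075, C(27,9) = 4,686,825, C(27,10) = 8,436,285 ✓. So r = 10.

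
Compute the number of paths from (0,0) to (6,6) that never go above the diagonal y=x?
Counted by the Catalan number C_6: C_6 = C(12,6)/(6+1) = 924/7 = 132.
Final answer: 132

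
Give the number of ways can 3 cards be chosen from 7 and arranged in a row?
210
P(7,3) = 7!/(7-3)! = 210.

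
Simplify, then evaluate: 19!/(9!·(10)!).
92,378

Reasoning: This is C(19,9) = 92,378.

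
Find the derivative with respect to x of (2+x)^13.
Using the power rule: d/dx (2+x)^13 = 13(2+x)^{12}.
Final answer: 13(2+x)^12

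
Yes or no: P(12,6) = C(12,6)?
No
P(12,6) = 665,280 but C(12,6) = 924; they differ by a factor of 6! = 720, so the statement does not hold.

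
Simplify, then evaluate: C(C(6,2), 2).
C(6,2) = 15, then C(15, 2) = 105.

Answer: 105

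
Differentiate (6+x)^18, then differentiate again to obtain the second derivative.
306(6+x)^16
First derivative: 18(6+x)^{17}. Second derivative: 18·17·(6+x)^{16} = 306(6+x)^{16}.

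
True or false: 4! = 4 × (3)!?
By definition n! = n × (n-1)!, so 4! = 4 × 3!.

Answer: True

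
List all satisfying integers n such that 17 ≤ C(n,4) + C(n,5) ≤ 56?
6, 7

Explanation: C(5,4)+C(5,5)=6; C(6,4)+C(6,5)=21; C(7,4)+C(7,5)=56; C(8,4)+C(8,5)=126. So valid n = 6, 7.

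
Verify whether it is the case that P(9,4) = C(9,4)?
False

Working:
P(9,4) = 3,024 but C(9,4) = 126; they differ by a factor of 4! = 24, so the statement does not hold.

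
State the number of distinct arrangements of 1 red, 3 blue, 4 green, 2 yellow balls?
12,600

Reasoning: Multinomial: 10!/(1! × 3! × 4! × 2!) = 12,600.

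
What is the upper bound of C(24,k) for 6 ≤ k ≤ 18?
2,704,156

Solution: C(24,k) is maximised at the centre of the row: C(24,12) = 2,704,156.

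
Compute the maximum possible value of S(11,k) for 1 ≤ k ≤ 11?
Row S(11,k) for k = 1..11 (via S(n,k) = k·S(n−1,k) + S(n−1,k−1)): 1, 1,023, 28,501, 145,750, 246,730, 179,487, 63,987, 11,880, 1,155, 55, 1. The row is unimodal; maximum at k = 5: 246,730.
Final answer: 246,730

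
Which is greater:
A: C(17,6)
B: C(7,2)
A

Explanation: A=C(17,6)=12,376, B=C(7,2)=21.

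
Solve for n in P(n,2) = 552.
24

Working:
P(n,2) = n(n−1) is increasing in n; n(n−1) ≈ (n−0.5)^2 = 552 gives n ≈ 24.0. Check: P(22,2) = 462, P(23,2) = 506, P(24,2) = 552 ✓. So n = 24.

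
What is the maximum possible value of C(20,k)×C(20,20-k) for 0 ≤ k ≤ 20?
34,134,779,536

Reasoning: C(20,k)·C(20,20-k) = C(20,k)², maximised at the centre k = 10: C(20,10)² = 34,134,779,536.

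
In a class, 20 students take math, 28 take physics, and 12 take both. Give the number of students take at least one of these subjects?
36

Solution: |A∪B| = |A|+|B|-|A∩B| = 20+28-12 = 36.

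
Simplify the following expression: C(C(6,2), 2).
105

Working:
C(6,2) = 15, then C(15, 2) = 105.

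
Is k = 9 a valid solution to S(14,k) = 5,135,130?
Yes

Explanation: S(14,9) = 9·S(13,9) + S(13,8) = 9·359,502 + 1,899,612 = 5,135,130, which equals 5,135,130.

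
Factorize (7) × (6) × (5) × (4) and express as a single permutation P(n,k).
P(7,4) = 7!/(3)!
Product of 4 consecutive descending integers starting at 7: P(7,4) = 7!/3! = 840.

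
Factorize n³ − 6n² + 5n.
n(n − 1)(n − 5)

n³ − 6n² + 5n = n(n² − 6n + 5) = n(n − 1)(n − 5).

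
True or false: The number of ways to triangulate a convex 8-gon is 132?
Triangulations of a convex 8-gon are counted by the Catalan number C_6: C_6 = C(12,6)/(6+1) = 924/7 = 132.

Answer: True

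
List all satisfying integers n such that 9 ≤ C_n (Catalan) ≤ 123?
C_3=5; C_4=14; C_5=42; C_6=132. So valid n = 4, 5.

Answer: 4, 5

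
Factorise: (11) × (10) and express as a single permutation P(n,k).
P(11,2) = 11!/(9)!

Explanation: Product of 2 consecutive descending integers starting at 11: P(11,2) = 11!/9! = 110.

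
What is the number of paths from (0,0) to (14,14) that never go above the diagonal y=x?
2,674,440

Solution: Counted by the Catalan number C_14: C_14 = C(28,14)/(14+1) = 40,116,600/15 = 2,674,440.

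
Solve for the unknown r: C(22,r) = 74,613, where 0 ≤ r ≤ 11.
6
C(22,r) is increasing for 0 ≤ r ≤ 11. Stepping up (C(22,r+1) = C(22,r)·(22−r)/(r+1)): C(22,1) = 22, C(22,2) = 231, C(22,3) = 1,540, C(22,4) = 7,315, C(22,5) = 26,334, C(22,6) = 74,613 ✓. So r = 6.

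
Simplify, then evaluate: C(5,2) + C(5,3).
20

Reasoning: By Pascal's identity: C(6,3) = 20.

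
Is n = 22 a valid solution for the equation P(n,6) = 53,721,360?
Yes
P(22,6) = 22·21·20·19·18·17 = 53,721,360, which equals 53,721,360.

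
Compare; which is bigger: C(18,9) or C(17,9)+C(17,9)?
C(18,9)=48,620; C(17,9)+C(17,9)=24,310+24,310=48,620.

Answer: Equal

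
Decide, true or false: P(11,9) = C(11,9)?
False

Solution: P(11,9) = 19,958,400 but C(11,9) = 55; they differ by a factor of 9! = 362880, so the statement does not hold.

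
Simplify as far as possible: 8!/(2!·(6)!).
28

Solution: This is C(8,2) = 28.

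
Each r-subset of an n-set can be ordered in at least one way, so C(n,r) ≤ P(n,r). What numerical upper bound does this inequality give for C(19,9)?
33,522,128,640

Working:
P(19,9) = 19·18·17·16·15·14·13·12·11 = 33,522,128,640, so C(19,9) ≤ 33,522,128,640. (The bound is loose by a factor of 9! = 362,880: C(19,9) = 33,522,128,640/362,880 = 92,378.)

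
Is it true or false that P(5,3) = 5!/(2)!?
Permutation formula P(n,k) = n!/(n-k)!: 5!/2! = 120/2 = 60 = P(5,3). The statement holds.

Answer: True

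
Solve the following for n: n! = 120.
5

n! is strictly increasing. 3! = 6, 4! = 24, 5! = 120 ✓. So n = 5.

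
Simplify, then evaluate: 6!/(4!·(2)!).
15

Solution: This is C(6,4) = 15.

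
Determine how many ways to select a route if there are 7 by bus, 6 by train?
13
By the addition principle: 7 + 6 = 13.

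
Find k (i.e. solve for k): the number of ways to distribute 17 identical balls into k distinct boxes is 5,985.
5

Working:
Stars and bars: the count is C(17+k−1, k−1), increasing in k. k=3: C(19,2) = 171, k=4: C(20,3) = 1,140, k=5: C(21,4) = 5,985 ✓. So k = 5.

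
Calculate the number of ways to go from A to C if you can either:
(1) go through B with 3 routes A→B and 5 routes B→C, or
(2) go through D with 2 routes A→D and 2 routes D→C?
Route via B: 3×5=15. Route via D: 2×2=4. Total: 19.
Final answer: 19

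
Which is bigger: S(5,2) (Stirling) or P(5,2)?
S(5,2) = 2·S(4,2) + S(4,1) = 2·7 + 1 = 15; P(5,2) = 20.
Final answer: P(5,2)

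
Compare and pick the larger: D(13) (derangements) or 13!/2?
D(13) = (13-1)·[D(12) + D(11)] = 12·[176,214,841 + 14,684,570] = 2,290,792,932; 13!/2 = 6,227,020,800/2 = 3,113,510,400.

Answer: 13!/2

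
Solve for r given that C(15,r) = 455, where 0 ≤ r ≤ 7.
3

C(15,r) is increasing for 0 ≤ r ≤ 7. Stepping up (C(15,r+1) = C(15,r)·(15−r)/(r+1)): C(15,1) = 15, C(15,2) = 105, C(15,3) = 455 ✓. So r = 3.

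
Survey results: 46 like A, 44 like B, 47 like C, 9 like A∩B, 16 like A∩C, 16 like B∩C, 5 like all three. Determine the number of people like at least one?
101

Working:
|A∪B∪C| = 46+44+47-9-16-16+5 = 101.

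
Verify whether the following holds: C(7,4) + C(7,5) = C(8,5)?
Pascal's identity: LHS = 35 + 21 = 56; RHS = C(8,5) = 56. Both sides agree, so the statement holds.

Answer: True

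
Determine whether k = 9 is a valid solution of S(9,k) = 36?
S(9,9) = 9·S(8,9) + S(8,8) = 9·0 + 1 = 1, which does not equal 36.

Answer: No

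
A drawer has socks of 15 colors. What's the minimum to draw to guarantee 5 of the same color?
Worst case: 4 of each = 60. One more: 61.

Answer: 61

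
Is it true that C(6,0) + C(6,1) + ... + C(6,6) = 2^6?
True

Binomial theorem with x = y = 1: Σ C(6,i) = (1+1)^6 = 2^6 = 64. The statement holds.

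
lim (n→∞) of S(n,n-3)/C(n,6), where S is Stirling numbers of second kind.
15

Solution: The leading term of S(n,n-3) as a polynomial in n is (5)!!·C(n,6), so the ratio → (5)!! = 15.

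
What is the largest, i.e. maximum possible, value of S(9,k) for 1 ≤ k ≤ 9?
7,770

Row S(9,k) for k = 1..9 (via S(n,k) = k·S(n−1,k) + S(n−1,k−1)): 1, 255, 3,025, 7,770, 6,951, 2,646, 462, 36, 1. The row is unimodal; maximum at k = 4: 7,770.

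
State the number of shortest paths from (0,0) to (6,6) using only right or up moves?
Choose 6 rights from 12 moves: C(12,6) = 924.
Final answer: 924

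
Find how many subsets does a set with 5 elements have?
Each element can be included or excluded: 2^5 = 32.
Final answer: 32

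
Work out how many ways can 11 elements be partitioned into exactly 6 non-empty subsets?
This equals S(11,6), the Stirling number of the 2nd kind.
Using the Stirling recurrence: S(n,k) = k·S(n-1,k) + S(n-1,k-1)
S(11,6) = 6·S(10,6) + S(10,5)
         = 6·22827 + 42525
         = 136962 + 42525
         = 179,487
Final answer: 179,487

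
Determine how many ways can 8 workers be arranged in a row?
40,320

Arrangements of 8 distinct objects: 8! = 40,320.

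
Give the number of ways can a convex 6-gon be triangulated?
14

Working:
Using the Catalan number formula: C_n = C(2n, n) / (n+1)
C_4 = C(8, 4) / (4+1)
     = 70 / 5
     = 14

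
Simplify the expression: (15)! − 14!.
1,220,496,076,800

(15)! − 14! = (15)·14! − 14! = (15−1)·14! = 14·14! = 1,220,496,076,800.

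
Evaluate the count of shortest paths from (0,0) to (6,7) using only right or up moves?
Choose 6 rights from 13 moves: C(13,6) = 1,716.

Answer: 1,716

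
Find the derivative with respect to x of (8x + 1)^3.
24(8x + 1)^2

Reasoning: Chain rule: 3(8x+1)^{2} × 8 = 24(8x+1)^{2}.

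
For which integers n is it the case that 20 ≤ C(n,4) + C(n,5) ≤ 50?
6

Working:
C(5,4)+C(5,5)=6; C(6,4)+C(6,5)=21; C(7,4)+C(7,5)=56. So valid n = 6.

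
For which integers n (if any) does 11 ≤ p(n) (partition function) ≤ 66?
6, 7, 8, 9, 10, 11

Solution: Tabulating p(n) via p(n) = p(n−1) + p(n−2) − p(n−5) − p(n−7) + …: p(5)=7; p(6)=11; p(7)=15; p(8)=22; p(9)=30; p(10)=42; p(11)=56; p(12)=77. So valid n = 6, 7, 8, 9, 10, 11.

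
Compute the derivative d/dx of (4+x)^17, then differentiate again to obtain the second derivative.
272(4+x)^15

Solution: First derivative: 17(4+x)^{16}. Second derivative: 17·16·(4+x)^{15} = 272(4+x)^{15}.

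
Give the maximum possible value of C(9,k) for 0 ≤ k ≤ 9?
126

Maximum at k = 4 or k = 5: C(9,4) = 126.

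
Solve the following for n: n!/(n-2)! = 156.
13

n!/(n-2)! = n×(n-1), a product of 2 consecutive integers ≈ (n−0.5)^2. 156^(1/2) + 0.5 ≈ 13.0; check n = 13: 13×12 = 156 ✓. So n = 13.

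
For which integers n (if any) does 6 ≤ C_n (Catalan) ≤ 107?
4, 5

Explanation: C_3=5; C_4=14; C_5=42; C_6=132. So valid n = 4, 5.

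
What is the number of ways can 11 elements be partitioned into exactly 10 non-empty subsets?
55

Working:
This equals S(11,10), the Stirling number of the 2nd kind.
Using the Stirling recurrence: S(n,k) = k·S(n-1,k) + S(n-1,k-1)
S(11,10) = 10·S(10,10) + S(10,9)
         = 10·1 + 45
         = 10 + 45
         = 55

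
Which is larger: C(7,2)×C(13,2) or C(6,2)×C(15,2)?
C(7,2)×C(13,2)
C(7,2)×C(13,2)=1,638, C(6,2)×C(15,2)=1,575.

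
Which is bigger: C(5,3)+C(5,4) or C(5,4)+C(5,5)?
C(5,3)+C(5,4)

Explanation: First=15, Second=6.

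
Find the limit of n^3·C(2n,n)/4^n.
∞

Explanation: C(2n,n) ~ 4^n/√(πn), so n^3·C(2n,n)/4^n ~ n^(3 − 1/2)/√π → ∞.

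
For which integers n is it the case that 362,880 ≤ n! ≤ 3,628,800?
9, 10

Explanation: n! is strictly increasing; 9! = 362,880 and 10! = 3,628,800, so valid n = 9, 10.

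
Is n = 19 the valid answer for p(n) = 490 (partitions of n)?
Yes

Working:
Pentagonal recurrence p(n) = p(n−1) + p(n−2) − p(n−5) − p(n−7) + …: p(19) = p(18) + p(17) − p(14) − p(12) + p(7) + p(4) = 385 + 297 − 135 − 77 + 15 + 5 = 490, which equals 490.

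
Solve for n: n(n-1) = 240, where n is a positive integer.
n² − n − 240 = 0, so n = (1 ± √(1 + 4·240))/2 = (1 ± √961)/2 = (1 ± 31)/2, i.e. n = 16 or n = -15. Taking the positive root, n = 16 (check: 16×15 = 240).

Answer: 16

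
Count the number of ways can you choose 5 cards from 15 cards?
3,003

Solution: C(15,5) = 15! / (5! × (15-5)!)
         = 15! / (5! × 10!)
         = 3,003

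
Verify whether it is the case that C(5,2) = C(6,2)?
False

LHS = C(5,2) = 10; RHS = C(6,2) = 15. 10 ≠ 15, so the statement does not hold.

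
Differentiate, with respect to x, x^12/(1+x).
(12x^11(1+x) - x^12)/(1+x)²

Reasoning: Quotient rule: [12x^{11}(1+x) - x^12]/(1+x)².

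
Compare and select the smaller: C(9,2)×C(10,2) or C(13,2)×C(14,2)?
C(9,2)×C(10,2)

Explanation: C(9,2)×C(10,2)=1,620, C(13,2)×C(14,2)=7,098.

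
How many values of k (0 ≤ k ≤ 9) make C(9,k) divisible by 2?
Checking C(9,k) mod 2 for k = 0..9: divisible at k = 2, 3, 4, 5, 6, 7. That's 6 values.

Answer: 6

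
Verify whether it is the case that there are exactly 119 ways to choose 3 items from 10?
False

Working:
C(10,3) = 120 ≠ 119.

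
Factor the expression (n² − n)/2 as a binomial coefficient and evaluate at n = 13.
C(n,2); C(13,2) = 78

Explanation: (n² − n)/2 = n(n−1)/2 = C(n,2). At n = 13: C(13,2) = 78.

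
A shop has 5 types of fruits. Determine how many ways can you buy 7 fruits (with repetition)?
330

Reasoning: Stars and bars: C(7+5-1, 7) = C(11, 7) = 330.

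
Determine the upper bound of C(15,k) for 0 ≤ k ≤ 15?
6,435

Explanation: Maximum at k = 7 or k = 8: C(15,7) = 6,435.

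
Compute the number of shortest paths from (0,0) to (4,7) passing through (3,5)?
168

Reasoning: To (3,5): C(8,3)=56. From there: C(3,1)=3. Total: 168.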